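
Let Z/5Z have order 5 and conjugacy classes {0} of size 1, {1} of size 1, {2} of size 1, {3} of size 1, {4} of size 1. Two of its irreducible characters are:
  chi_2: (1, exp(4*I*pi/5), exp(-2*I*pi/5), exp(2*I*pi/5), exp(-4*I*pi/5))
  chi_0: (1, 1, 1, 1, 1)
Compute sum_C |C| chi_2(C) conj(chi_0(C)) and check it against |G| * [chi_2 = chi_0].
Sum = 0; so <chi_2, chi_0> = 0 (distinct irreducibles are orthogonal).

Reasoning: Compute term by term over conjugacy classes (|C| * chi_2(C) * conj(chi_0(C))):
  1*(1)*conj(1) + 1*(exp(4*I*pi/5))*conj(1) + 1*(exp(-2*I*pi/5))*conj(1) + 1*(exp(2*I*pi/5))*conj(1) + 1*(exp(-4*I*pi/5))*conj(1)
  = (1) + (exp(4*I*pi/5)) + (exp(-2*I*pi/5)) + (exp(2*I*pi/5)) + (exp(-4*I*pi/5))
  = 0.
(Exp terms are combined using exp(i*s)*conj(exp(i*t)) = exp(i*(s-t)), and sums of them are collapsed using the identity that for every m > 1 the m distinct m-th roots of unity sum to 0, e.g. 1 + exp(2*I*pi/3) + exp(-2*I*pi/3) = 0.)
Dividing by |G| = 5 gives 0/5 = 0, matching the row-orthogonality relation <chi_2, chi_0> = [chi_2 = chi_0].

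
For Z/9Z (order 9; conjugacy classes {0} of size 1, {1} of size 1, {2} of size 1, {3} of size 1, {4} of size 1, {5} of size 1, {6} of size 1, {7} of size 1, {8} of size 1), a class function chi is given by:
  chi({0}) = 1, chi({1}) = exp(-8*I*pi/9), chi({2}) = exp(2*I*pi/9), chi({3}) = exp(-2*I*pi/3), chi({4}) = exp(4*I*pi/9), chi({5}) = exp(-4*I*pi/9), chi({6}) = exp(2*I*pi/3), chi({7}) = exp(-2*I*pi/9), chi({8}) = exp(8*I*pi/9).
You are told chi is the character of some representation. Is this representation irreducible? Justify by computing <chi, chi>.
Irreducible: <chi, chi> = 1.

Solution. <chi, chi> = (1/|G|) sum_C |C| * |chi(C)|^2 = (1/9)[1*|1|^2 + 1*|exp(-8*I*pi/9)|^2 + 1*|exp(2*I*pi/9)|^2 + 1*|exp(-2*I*pi/3)|^2 + 1*|exp(4*I*pi/9)|^2 + 1*|exp(-4*I*pi/9)|^2 + 1*|exp(2*I*pi/3)|^2 + 1*|exp(-2*I*pi/9)|^2 + 1*|exp(8*I*pi/9)|^2]
  = (1/9)[(1) + (1) + (1) + (1) + (1) + (1) + (1) + (1) + (1)] = 9/9 = 1.
(Exp terms are combined using exp(i*s)*conj(exp(i*t)) = exp(i*(s-t)), and sums of them are collapsed using the identity that for every m > 1 the m distinct m-th roots of unity sum to 0, e.g. 1 + exp(2*I*pi/3) + exp(-2*I*pi/3) = 0.)
A character is irreducible iff <chi, chi> = 1, so this representation is irreducible.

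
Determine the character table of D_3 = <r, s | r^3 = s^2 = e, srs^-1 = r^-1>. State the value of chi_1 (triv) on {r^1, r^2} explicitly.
Conjugacy classes: {e} of size 1, {r^1, r^2} of size 2, {s, sr, ..., sr^2} of size 3.
Character table:
  irrep \ class              {e} (size 1)  {r^1, r^2} (size 2)  {s, sr, ..., sr^2} (size 3)
  chi_1 (triv)               1             1                    1                          
  chi_2 (sign: r->1, s->-1)  1             1                    -1                         
  chi_3 (2d, j=1)            2             -1                   0                          

Spot check: chi_1 (triv) on {r^1, r^2} = 1.

Derivation: D_3 has order 2*3 = 6 with 3 conjugacy classes, hence 3 irreducibles. Sum of squared dims 1 + 1 + 4 = 6 = |G|. Linear characters come from the abelianisation; the 2-dimensional irreps have character r^k -> 2*cos(2*pi*j*k/3), reflections -> 0.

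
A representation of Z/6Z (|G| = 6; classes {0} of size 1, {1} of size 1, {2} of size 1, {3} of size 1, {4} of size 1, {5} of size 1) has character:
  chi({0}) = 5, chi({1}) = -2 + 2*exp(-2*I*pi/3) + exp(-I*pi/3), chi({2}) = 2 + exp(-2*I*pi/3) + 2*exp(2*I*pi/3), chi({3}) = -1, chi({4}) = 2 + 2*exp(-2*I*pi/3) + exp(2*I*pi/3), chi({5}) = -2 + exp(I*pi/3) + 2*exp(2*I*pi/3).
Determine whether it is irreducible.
Not irreducible (reducible): <chi, chi> = 9 > 1.

Justification: <chi, chi> = (1/|G|) sum_C |C| * |chi(C)|^2 = (1/6)[1*|5|^2 + 1*|-2 + 2*exp(-2*I*pi/3) + exp(-I*pi/3)|^2 + 1*|2 + exp(-2*I*pi/3) + 2*exp(2*I*pi/3)|^2 + 1*|-1|^2 + 1*|2 + 2*exp(-2*I*pi/3) + exp(2*I*pi/3)|^2 + 1*|-2 + exp(I*pi/3) + 2*exp(2*I*pi/3)|^2]
  = (1/6)[(25) + (13) + (1) + (1) + (1) + (13)] = 54/6 = 9.
(Exp terms are combined using exp(i*s)*conj(exp(i*t)) = exp(i*(s-t)), and sums of them are collapsed using the identity that for every m > 1 the m distinct m-th roots of unity sum to 0, e.g. 1 + exp(2*I*pi/3) + exp(-2*I*pi/3) = 0.)
A character is irreducible iff <chi, chi> = 1, so this representation is reducible.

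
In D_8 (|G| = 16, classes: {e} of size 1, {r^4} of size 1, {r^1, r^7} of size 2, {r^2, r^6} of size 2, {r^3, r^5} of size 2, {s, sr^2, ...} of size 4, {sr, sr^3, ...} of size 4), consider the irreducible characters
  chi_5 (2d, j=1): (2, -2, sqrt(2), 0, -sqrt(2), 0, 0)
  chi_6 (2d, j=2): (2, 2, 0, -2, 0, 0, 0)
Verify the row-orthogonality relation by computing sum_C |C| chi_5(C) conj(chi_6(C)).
Sum = 0; so <chi_5, chi_6> = 0 (distinct irreducibles are orthogonal).

Why: Compute term by term over conjugacy classes (|C| * chi_5(C) * conj(chi_6(C))):
  1*(2)*conj(2) + 1*(-2)*conj(2) + 2*(sqrt(2))*conj(0) + 2*(0)*conj(-2) + 2*(-sqrt(2))*conj(0) + 4*(0)*conj(0) + 4*(0)*conj(0)
  = (4) + (-4) + (0) + (0) + (0) + (0) + (0)
  = 0.
Dividing by |G| = 16 gives 0/16 = 0, matching the row-orthogonality relation <chi_5, chi_6> = [chi_5 = chi_6].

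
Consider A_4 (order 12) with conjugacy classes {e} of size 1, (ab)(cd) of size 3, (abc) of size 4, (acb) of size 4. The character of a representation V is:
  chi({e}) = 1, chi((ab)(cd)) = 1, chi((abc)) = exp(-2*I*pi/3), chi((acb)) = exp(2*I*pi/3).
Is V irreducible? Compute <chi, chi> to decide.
Irreducible: <chi, chi> = 1.

Justification: <chi, chi> = (1/|G|) sum_C |C| * |chi(C)|^2 = (1/12)[1*|1|^2 + 3*|1|^2 + 4*|exp(-2*I*pi/3)|^2 + 4*|exp(2*I*pi/3)|^2]
  = (1/12)[(1) + (3) + (4) + (4)] = 12/12 = 1.
(Exp terms are combined using exp(i*s)*conj(exp(i*t)) = exp(i*(s-t)), and sums of them are collapsed using the identity that for every m > 1 the m distinct m-th roots of unity sum to 0, e.g. 1 + exp(2*I*pi/3) + exp(-2*I*pi/3) = 0.)
A character is irreducible iff <chi, chi> = 1, so this representation is irreducible.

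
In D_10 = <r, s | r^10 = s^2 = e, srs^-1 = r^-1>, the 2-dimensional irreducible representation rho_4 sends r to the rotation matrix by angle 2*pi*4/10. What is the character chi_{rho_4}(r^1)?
chi_{rho_4}(r^1) = 2*cos(2*pi*4*1/10) = -sqrt(5)/2 - 1/2

Justification: rho_4(r^1) is rotation by angle 2*pi*4*1/10, whose trace is 2*cos(2*pi*4*1/10) = -sqrt(5)/2 - 1/2.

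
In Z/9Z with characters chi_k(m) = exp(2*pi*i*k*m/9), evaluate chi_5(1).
chi_5(1) = zeta_9^5 = exp(-8*I*pi/9)

Argument: chi_5(1) = zeta_9^(5*1) = zeta_9^5. Since zeta_9^9 = 1, this equals zeta_9^5 = exp(2*pi*i*5/9) = exp(-8*I*pi/9).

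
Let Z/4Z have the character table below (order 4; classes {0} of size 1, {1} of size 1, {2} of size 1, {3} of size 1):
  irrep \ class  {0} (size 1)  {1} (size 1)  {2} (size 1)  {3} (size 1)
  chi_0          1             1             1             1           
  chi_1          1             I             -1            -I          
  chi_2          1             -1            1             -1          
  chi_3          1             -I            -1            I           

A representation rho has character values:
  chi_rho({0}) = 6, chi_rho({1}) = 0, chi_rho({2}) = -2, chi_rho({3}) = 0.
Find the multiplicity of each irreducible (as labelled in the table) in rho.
Multiplicities: chi_0: 1, chi_1: 2, chi_2: 1, chi_3: 2.

Argument: Use <chi_rho, chi> = (1/|G|) sum_C |C| * chi_rho(C) * conj(chi(C)) with |G| = 4 for each irreducible chi in the table:
  <chi_rho, chi_0> = (1/4)[1*(6)*conj(1) + 1*(0)*conj(1) + 1*(-2)*conj(1) + 1*(0)*conj(1)]
      = (1/4)[(6) + (0) + (-2) + (0)] = 4/4 = 1
  <chi_rho, chi_1> = (1/4)[1*(6)*conj(1) + 1*(0)*conj(I) + 1*(-2)*conj(-1) + 1*(0)*conj(-I)]
      = (1/4)[(6) + (0) + (2) + (0)] = 8/4 = 2
  <chi_rho, chi_2> = (1/4)[1*(6)*conj(1) + 1*(0)*conj(-1) + 1*(-2)*conj(1) + 1*(0)*conj(-1)]
      = (1/4)[(6) + (0) + (-2) + (0)] = 4/4 = 1
  <chi_rho, chi_3> = (1/4)[1*(6)*conj(1) + 1*(0)*conj(-I) + 1*(-2)*conj(-1) + 1*(0)*conj(I)]
      = (1/4)[(6) + (0) + (2) + (0)] = 8/4 = 2
(Exp terms are combined using exp(i*s)*conj(exp(i*t)) = exp(i*(s-t)), and sums of them are collapsed using the identity that for every m > 1 the m distinct m-th roots of unity sum to 0, e.g. 1 + exp(2*I*pi/3) + exp(-2*I*pi/3) = 0.)
Dimension check: dim(rho) = sum (mult * dim) = 1*1 + 2*1 + 1*1 + 2*1 = 6 = chi_rho(e) = 6.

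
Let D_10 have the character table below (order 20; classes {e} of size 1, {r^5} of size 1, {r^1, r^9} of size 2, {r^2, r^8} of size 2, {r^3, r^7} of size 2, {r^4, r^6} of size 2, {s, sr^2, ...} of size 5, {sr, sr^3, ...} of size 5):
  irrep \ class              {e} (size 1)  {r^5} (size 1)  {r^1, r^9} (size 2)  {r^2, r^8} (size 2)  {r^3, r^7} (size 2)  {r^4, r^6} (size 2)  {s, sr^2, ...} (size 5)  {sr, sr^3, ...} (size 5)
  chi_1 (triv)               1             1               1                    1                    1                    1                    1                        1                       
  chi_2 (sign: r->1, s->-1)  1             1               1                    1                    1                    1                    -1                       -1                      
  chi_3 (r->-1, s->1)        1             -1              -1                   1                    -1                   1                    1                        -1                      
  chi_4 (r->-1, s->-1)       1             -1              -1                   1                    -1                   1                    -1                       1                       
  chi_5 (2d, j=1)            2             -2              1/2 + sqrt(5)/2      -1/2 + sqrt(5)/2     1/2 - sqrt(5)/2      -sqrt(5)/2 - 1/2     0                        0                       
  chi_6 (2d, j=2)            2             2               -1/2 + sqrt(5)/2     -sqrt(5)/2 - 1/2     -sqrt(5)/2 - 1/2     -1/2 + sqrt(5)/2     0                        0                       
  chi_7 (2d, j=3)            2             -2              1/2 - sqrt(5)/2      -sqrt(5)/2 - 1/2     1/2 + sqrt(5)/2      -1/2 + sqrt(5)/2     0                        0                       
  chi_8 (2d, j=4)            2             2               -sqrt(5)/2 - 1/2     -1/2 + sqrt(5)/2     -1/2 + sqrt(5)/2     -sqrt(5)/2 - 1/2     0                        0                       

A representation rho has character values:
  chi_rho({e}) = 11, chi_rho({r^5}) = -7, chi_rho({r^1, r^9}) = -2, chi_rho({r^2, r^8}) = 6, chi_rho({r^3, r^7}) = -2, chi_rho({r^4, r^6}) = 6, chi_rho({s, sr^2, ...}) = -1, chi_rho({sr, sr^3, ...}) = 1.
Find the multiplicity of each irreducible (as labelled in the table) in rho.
Multiplicities: chi_1: 1, chi_2: 1, chi_3: 2, chi_4: 3, chi_5: 1, chi_6: 0, chi_7: 1, chi_8: 0.

Why: Use <chi_rho, chi> = (1/|G|) sum_C |C| * chi_rho(C) * conj(chi(C)) with |G| = 20 for each irreducible chi in the table:
  <chi_rho, chi_1> = (1/20)[1*(11)*conj(1) + 1*(-7)*conj(1) + 2*(-2)*conj(1) + 2*(6)*conj(1) + 2*(-2)*conj(1) + 2*(6)*conj(1) + 5*(-1)*conj(1) + 5*(1)*conj(1)]
      = (1/20)[(11) + (-7) + (-4) + (12) + (-4) + (12) + (-5) + (5)] = 20/20 = 1
  <chi_rho, chi_2> = (1/20)[1*(11)*conj(1) + 1*(-7)*conj(1) + 2*(-2)*conj(1) + 2*(6)*conj(1) + 2*(-2)*conj(1) + 2*(6)*conj(1) + 5*(-1)*conj(-1) + 5*(1)*conj(-1)]
      = (1/20)[(11) + (-7) + (-4) + (12) + (-4) + (12) + (5) + (-5)] = 20/20 = 1
  <chi_rho, chi_3> = (1/20)[1*(11)*conj(1) + 1*(-7)*conj(-1) + 2*(-2)*conj(-1) + 2*(6)*conj(1) + 2*(-2)*conj(-1) + 2*(6)*conj(1) + 5*(-1)*conj(1) + 5*(1)*conj(-1)]
      = (1/20)[(11) + (7) + (4) + (12) + (4) + (12) + (-5) + (-5)] = 40/20 = 2
  <chi_rho, chi_4> = (1/20)[1*(11)*conj(1) + 1*(-7)*conj(-1) + 2*(-2)*conj(-1) + 2*(6)*conj(1) + 2*(-2)*conj(-1) + 2*(6)*conj(1) + 5*(-1)*conj(-1) + 5*(1)*conj(1)]
      = (1/20)[(11) + (7) + (4) + (12) + (4) + (12) + (5) + (5)] = 60/20 = 3
  <chi_rho, chi_5> = (1/20)[1*(11)*conj(2) + 1*(-7)*conj(-2) + 2*(-2)*conj(1/2 + sqrt(5)/2) + 2*(6)*conj(-1/2 + sqrt(5)/2) + 2*(-2)*conj(1/2 - sqrt(5)/2) + 2*(6)*conj(-sqrt(5)/2 - 1/2) + 5*(-1)*conj(0) + 5*(1)*conj(0)]
      = (1/20)[(22) + (14) + (-2*sqrt(5) - 2) + (-6 + 6*sqrt(5)) + (-2 + 2*sqrt(5)) + (-6*sqrt(5) - 6) + (0) + (0)] = 20/20 = 1
  <chi_rho, chi_6> = (1/20)[1*(11)*conj(2) + 1*(-7)*conj(2) + 2*(-2)*conj(-1/2 + sqrt(5)/2) + 2*(6)*conj(-sqrt(5)/2 - 1/2) + 2*(-2)*conj(-sqrt(5)/2 - 1/2) + 2*(6)*conj(-1/2 + sqrt(5)/2) + 5*(-1)*conj(0) + 5*(1)*conj(0)]
      = (1/20)[(22) + (-14) + (2 - 2*sqrt(5)) + (-6*sqrt(5) - 6) + (2 + 2*sqrt(5)) + (-6 + 6*sqrt(5)) + (0) + (0)] = 0/20 = 0
  <chi_rho, chi_7> = (1/20)[1*(11)*conj(2) + 1*(-7)*conj(-2) + 2*(-2)*conj(1/2 - sqrt(5)/2) + 2*(6)*conj(-sqrt(5)/2 - 1/2) + 2*(-2)*conj(1/2 + sqrt(5)/2) + 2*(6)*conj(-1/2 + sqrt(5)/2) + 5*(-1)*conj(0) + 5*(1)*conj(0)]
      = (1/20)[(22) + (14) + (-2 + 2*sqrt(5)) + (-6*sqrt(5) - 6) + (-2*sqrt(5) - 2) + (-6 + 6*sqrt(5)) + (0) + (0)] = 20/20 = 1
  <chi_rho, chi_8> = (1/20)[1*(11)*conj(2) + 1*(-7)*conj(2) + 2*(-2)*conj(-sqrt(5)/2 - 1/2) + 2*(6)*conj(-1/2 + sqrt(5)/2) + 2*(-2)*conj(-1/2 + sqrt(5)/2) + 2*(6)*conj(-sqrt(5)/2 - 1/2) + 5*(-1)*conj(0) + 5*(1)*conj(0)]
      = (1/20)[(22) + (-14) + (2 + 2*sqrt(5)) + (-6 + 6*sqrt(5)) + (2 - 2*sqrt(5)) + (-6*sqrt(5) - 6) + (0) + (0)] = 0/20 = 0
Dimension check: dim(rho) = sum (mult * dim) = 1*1 + 1*1 + 2*1 + 3*1 + 1*2 + 0*2 + 1*2 + 0*2 = 11 = chi_rho(e) = 11.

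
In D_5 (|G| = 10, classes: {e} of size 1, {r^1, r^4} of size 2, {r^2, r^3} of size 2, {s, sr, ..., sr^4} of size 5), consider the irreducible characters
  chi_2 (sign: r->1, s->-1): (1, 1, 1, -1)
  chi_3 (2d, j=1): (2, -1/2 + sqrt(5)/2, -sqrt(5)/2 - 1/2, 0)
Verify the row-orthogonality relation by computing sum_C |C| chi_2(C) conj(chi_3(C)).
Sum = 0; so <chi_2, chi_3> = 0 (distinct irreducibles are orthogonal).

Why: Compute term by term over conjugacy classes (|C| * chi_2(C) * conj(chi_3(C))):
  1*(1)*conj(2) + 2*(1)*conj(-1/2 + sqrt(5)/2) + 2*(1)*conj(-sqrt(5)/2 - 1/2) + 5*(-1)*conj(0)
  = (2) + (-1 + sqrt(5)) + (-sqrt(5) - 1) + (0)
  = 0.
Dividing by |G| = 10 gives 0/10 = 0, matching the row-orthogonality relation <chi_2, chi_3> = [chi_2 = chi_3].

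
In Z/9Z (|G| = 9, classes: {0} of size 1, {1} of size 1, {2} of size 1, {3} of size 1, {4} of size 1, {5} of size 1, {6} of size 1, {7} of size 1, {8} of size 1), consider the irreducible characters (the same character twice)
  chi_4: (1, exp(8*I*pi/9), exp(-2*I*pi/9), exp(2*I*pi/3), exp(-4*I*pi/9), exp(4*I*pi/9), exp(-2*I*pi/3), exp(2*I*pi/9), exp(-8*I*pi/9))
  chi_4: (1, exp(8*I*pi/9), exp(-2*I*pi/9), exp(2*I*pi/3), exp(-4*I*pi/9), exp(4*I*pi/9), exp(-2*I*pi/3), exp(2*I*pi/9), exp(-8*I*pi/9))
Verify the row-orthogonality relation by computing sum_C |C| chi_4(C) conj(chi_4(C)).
Sum = 9 = |G| = 9; so <chi_4, chi_4> = 1 (norm-1 confirms irreducibility).

Compute term by term over conjugacy classes (|C| * chi_4(C) * conj(chi_4(C))):
  1*(1)*conj(1) + 1*(exp(8*I*pi/9))*conj(exp(8*I*pi/9)) + 1*(exp(-2*I*pi/9))*conj(exp(-2*I*pi/9)) + 1*(exp(2*I*pi/3))*conj(exp(2*I*pi/3)) + 1*(exp(-4*I*pi/9))*conj(exp(-4*I*pi/9)) + 1*(exp(4*I*pi/9))*conj(exp(4*I*pi/9)) + 1*(exp(-2*I*pi/3))*conj(exp(-2*I*pi/3)) + 1*(exp(2*I*pi/9))*conj(exp(2*I*pi/9)) + 1*(exp(-8*I*pi/9))*conj(exp(-8*I*pi/9))
  = (1) + (1) + (1) + (1) + (1) + (1) + (1) + (1) + (1)
  = 9.
(Exp terms are combined using exp(i*s)*conj(exp(i*t)) = exp(i*(s-t)), and sums of them are collapsed using the identity that for every m > 1 the m distinct m-th roots of unity sum to 0, e.g. 1 + exp(2*I*pi/3) + exp(-2*I*pi/3) = 0.)
Dividing by |G| = 9 gives 9/9 = 1, matching the row-orthogonality relation <chi_4, chi_4> = [chi_4 = chi_4].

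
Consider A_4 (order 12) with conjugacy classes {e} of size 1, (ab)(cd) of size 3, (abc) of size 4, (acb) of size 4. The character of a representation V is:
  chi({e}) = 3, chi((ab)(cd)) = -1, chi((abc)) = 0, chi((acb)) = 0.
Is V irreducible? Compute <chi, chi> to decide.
Irreducible: <chi, chi> = 1.

Proof sketch: <chi, chi> = (1/|G|) sum_C |C| * |chi(C)|^2 = (1/12)[1*|3|^2 + 3*|-1|^2 + 4*|0|^2 + 4*|0|^2]
  = (1/12)[(9) + (3) + (0) + (0)] = 12/12 = 1.
(Exp terms are combined using exp(i*s)*conj(exp(i*t)) = exp(i*(s-t)), and sums of them are collapsed using the identity that for every m > 1 the m distinct m-th roots of unity sum to 0, e.g. 1 + exp(2*I*pi/3) + exp(-2*I*pi/3) = 0.)
A character is irreducible iff <chi, chi> = 1, so this representation is irreducible.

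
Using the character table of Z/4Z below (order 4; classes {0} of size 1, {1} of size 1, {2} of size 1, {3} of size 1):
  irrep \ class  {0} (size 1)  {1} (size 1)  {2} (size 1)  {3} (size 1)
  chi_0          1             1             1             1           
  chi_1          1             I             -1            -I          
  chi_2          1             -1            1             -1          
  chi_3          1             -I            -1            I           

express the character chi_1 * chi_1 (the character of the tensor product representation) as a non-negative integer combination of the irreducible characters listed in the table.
chi_1 tensor chi_1 = chi_2 (all other irreducibles have multiplicity 0).

The character of a tensor product is the pointwise product (chi_1 * chi_1)(C) = chi_1(C) * chi_1(C):
  {0}: (1)*(1), {1}: (I)*(I), {2}: (-1)*(-1), {3}: (-I)*(-I)
so (chi_1 * chi_1) takes values
  {0} -> 1, {1} -> -1, {2} -> 1, {3} -> -1.
Now take the inner product of this character with each irreducible chi from the table, <chi_1*chi_1, chi> = (1/4) sum_C |C| (chi_1*chi_1)(C) conj(chi(C)):
  <chi_1*chi_1, chi_0> = (1/4)[1*(1)*conj(1) + 1*(-1)*conj(1) + 1*(1)*conj(1) + 1*(-1)*conj(1)]
      = (1/4)[(1) + (-1) + (1) + (-1)] = 0/4 = 0
  <chi_1*chi_1, chi_1> = (1/4)[1*(1)*conj(1) + 1*(-1)*conj(I) + 1*(1)*conj(-1) + 1*(-1)*conj(-I)]
      = (1/4)[(1) + (I) + (-1) + (-I)] = 0/4 = 0
  <chi_1*chi_1, chi_2> = (1/4)[1*(1)*conj(1) + 1*(-1)*conj(-1) + 1*(1)*conj(1) + 1*(-1)*conj(-1)]
      = (1/4)[(1) + (1) + (1) + (1)] = 4/4 = 1
  <chi_1*chi_1, chi_3> = (1/4)[1*(1)*conj(1) + 1*(-1)*conj(-I) + 1*(1)*conj(-1) + 1*(-1)*conj(I)]
      = (1/4)[(1) + (-I) + (-1) + (I)] = 0/4 = 0
(Exp terms are combined using exp(i*s)*conj(exp(i*t)) = exp(i*(s-t)), and sums of them are collapsed using the identity that for every m > 1 the m distinct m-th roots of unity sum to 0, e.g. 1 + exp(2*I*pi/3) + exp(-2*I*pi/3) = 0.)
Hence the multiplicities are chi_2: 1. Dimension check: dim(chi_1)*dim(chi_1) = 1*1 = 1 and sum (mult * dim) = 1*1 = 1.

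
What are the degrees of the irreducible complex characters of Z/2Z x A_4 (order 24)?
Dimensions: 1, 1, 1, 1, 1, 1, 3, 3

Solution. There are 8 irreducibles (= number of conjugacy classes). Their dimensions d_i satisfy sum d_i^2 = |G| = 24: 1 + 1 + 1 + 1 + 1 + 1 + 9 + 9 = 24. (For the product with Z/2Z: each of the 2 1-dim characters of Z/2Z tensors with each irrep of A_4, giving 2 copies of each A_4-dimension.)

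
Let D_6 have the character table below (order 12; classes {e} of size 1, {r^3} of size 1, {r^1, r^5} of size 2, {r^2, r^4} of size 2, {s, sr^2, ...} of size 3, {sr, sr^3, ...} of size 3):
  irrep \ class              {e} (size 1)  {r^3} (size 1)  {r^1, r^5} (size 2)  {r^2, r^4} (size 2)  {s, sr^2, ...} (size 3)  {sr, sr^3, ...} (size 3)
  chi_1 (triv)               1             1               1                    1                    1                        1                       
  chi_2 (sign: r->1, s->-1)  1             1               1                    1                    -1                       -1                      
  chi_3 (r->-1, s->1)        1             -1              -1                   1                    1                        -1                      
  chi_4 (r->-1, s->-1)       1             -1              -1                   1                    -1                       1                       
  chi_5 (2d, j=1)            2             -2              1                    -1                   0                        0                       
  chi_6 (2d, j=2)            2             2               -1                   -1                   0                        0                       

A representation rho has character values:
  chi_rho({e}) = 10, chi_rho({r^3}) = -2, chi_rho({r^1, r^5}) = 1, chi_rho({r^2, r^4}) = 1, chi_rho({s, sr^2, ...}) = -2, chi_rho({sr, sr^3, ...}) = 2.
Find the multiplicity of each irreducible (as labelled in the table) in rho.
Multiplicities: chi_1: 1, chi_2: 1, chi_3: 0, chi_4: 2, chi_5: 2, chi_6: 1.

Use <chi_rho, chi> = (1/|G|) sum_C |C| * chi_rho(C) * conj(chi(C)) with |G| = 12 for each irreducible chi in the table:
  <chi_rho, chi_1> = (1/12)[1*(10)*conj(1) + 1*(-2)*conj(1) + 2*(1)*conj(1) + 2*(1)*conj(1) + 3*(-2)*conj(1) + 3*(2)*conj(1)]
      = (1/12)[(10) + (-2) + (2) + (2) + (-6) + (6)] = 12/12 = 1
  <chi_rho, chi_2> = (1/12)[1*(10)*conj(1) + 1*(-2)*conj(1) + 2*(1)*conj(1) + 2*(1)*conj(1) + 3*(-2)*conj(-1) + 3*(2)*conj(-1)]
      = (1/12)[(10) + (-2) + (2) + (2) + (6) + (-6)] = 12/12 = 1
  <chi_rho, chi_3> = (1/12)[1*(10)*conj(1) + 1*(-2)*conj(-1) + 2*(1)*conj(-1) + 2*(1)*conj(1) + 3*(-2)*conj(1) + 3*(2)*conj(-1)]
      = (1/12)[(10) + (2) + (-2) + (2) + (-6) + (-6)] = 0/12 = 0
  <chi_rho, chi_4> = (1/12)[1*(10)*conj(1) + 1*(-2)*conj(-1) + 2*(1)*conj(-1) + 2*(1)*conj(1) + 3*(-2)*conj(-1) + 3*(2)*conj(1)]
      = (1/12)[(10) + (2) + (-2) + (2) + (6) + (6)] = 24/12 = 2
  <chi_rho, chi_5> = (1/12)[1*(10)*conj(2) + 1*(-2)*conj(-2) + 2*(1)*conj(1) + 2*(1)*conj(-1) + 3*(-2)*conj(0) + 3*(2)*conj(0)]
      = (1/12)[(20) + (4) + (2) + (-2) + (0) + (0)] = 24/12 = 2
  <chi_rho, chi_6> = (1/12)[1*(10)*conj(2) + 1*(-2)*conj(2) + 2*(1)*conj(-1) + 2*(1)*conj(-1) + 3*(-2)*conj(0) + 3*(2)*conj(0)]
      = (1/12)[(20) + (-4) + (-2) + (-2) + (0) + (0)] = 12/12 = 1
Dimension check: dim(rho) = sum (mult * dim) = 1*1 + 1*1 + 0*1 + 2*1 + 2*2 + 1*2 = 10 = chi_rho(e) = 10.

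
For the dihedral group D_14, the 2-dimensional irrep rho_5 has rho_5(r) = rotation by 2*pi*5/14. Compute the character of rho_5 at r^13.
chi_{rho_5}(r^13) = 2*cos(2*pi*5*13/14) = -2*cos(2*pi/7)

Explanation: rho_5(r^13) is rotation by angle 2*pi*5*13/14, whose trace is 2*cos(2*pi*5*13/14) = -2*cos(2*pi/7).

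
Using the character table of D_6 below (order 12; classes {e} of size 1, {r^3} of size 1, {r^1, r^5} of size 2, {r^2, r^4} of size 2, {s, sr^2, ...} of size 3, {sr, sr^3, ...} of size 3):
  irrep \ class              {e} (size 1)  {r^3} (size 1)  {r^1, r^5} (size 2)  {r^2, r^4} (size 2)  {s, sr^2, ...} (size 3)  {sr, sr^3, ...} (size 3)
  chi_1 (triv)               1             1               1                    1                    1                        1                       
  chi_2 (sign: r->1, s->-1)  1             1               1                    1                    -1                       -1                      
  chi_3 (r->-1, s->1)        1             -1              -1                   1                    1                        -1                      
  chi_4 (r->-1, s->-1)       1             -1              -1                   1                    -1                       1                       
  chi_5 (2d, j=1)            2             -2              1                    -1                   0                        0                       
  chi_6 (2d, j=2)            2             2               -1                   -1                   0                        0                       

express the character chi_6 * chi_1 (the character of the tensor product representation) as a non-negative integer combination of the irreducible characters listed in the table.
chi_6 tensor chi_1 = chi_6 (all other irreducibles have multiplicity 0).

Justification: The character of a tensor product is the pointwise product (chi_6 * chi_1)(C) = chi_6(C) * chi_1(C):
  {e}: (2)*(1), {r^3}: (2)*(1), {r^1, r^5}: (-1)*(1), {r^2, r^4}: (-1)*(1), {s, sr^2, ...}: (0)*(1), {sr, sr^3, ...}: (0)*(1)
so (chi_6 * chi_1) takes values
  {e} -> 2, {r^3} -> 2, {r^1, r^5} -> -1, {r^2, r^4} -> -1, {s, sr^2, ...} -> 0, {sr, sr^3, ...} -> 0.
Now take the inner product of this character with each irreducible chi from the table, <chi_6*chi_1, chi> = (1/12) sum_C |C| (chi_6*chi_1)(C) conj(chi(C)):
  <chi_6*chi_1, chi_1> = (1/12)[1*(2)*conj(1) + 1*(2)*conj(1) + 2*(-1)*conj(1) + 2*(-1)*conj(1) + 3*(0)*conj(1) + 3*(0)*conj(1)]
      = (1/12)[(2) + (2) + (-2) + (-2) + (0) + (0)] = 0/12 = 0
  <chi_6*chi_1, chi_2> = (1/12)[1*(2)*conj(1) + 1*(2)*conj(1) + 2*(-1)*conj(1) + 2*(-1)*conj(1) + 3*(0)*conj(-1) + 3*(0)*conj(-1)]
      = (1/12)[(2) + (2) + (-2) + (-2) + (0) + (0)] = 0/12 = 0
  <chi_6*chi_1, chi_3> = (1/12)[1*(2)*conj(1) + 1*(2)*conj(-1) + 2*(-1)*conj(-1) + 2*(-1)*conj(1) + 3*(0)*conj(1) + 3*(0)*conj(-1)]
      = (1/12)[(2) + (-2) + (2) + (-2) + (0) + (0)] = 0/12 = 0
  <chi_6*chi_1, chi_4> = (1/12)[1*(2)*conj(1) + 1*(2)*conj(-1) + 2*(-1)*conj(-1) + 2*(-1)*conj(1) + 3*(0)*conj(-1) + 3*(0)*conj(1)]
      = (1/12)[(2) + (-2) + (2) + (-2) + (0) + (0)] = 0/12 = 0
  <chi_6*chi_1, chi_5> = (1/12)[1*(2)*conj(2) + 1*(2)*conj(-2) + 2*(-1)*conj(1) + 2*(-1)*conj(-1) + 3*(0)*conj(0) + 3*(0)*conj(0)]
      = (1/12)[(4) + (-4) + (-2) + (2) + (0) + (0)] = 0/12 = 0
  <chi_6*chi_1, chi_6> = (1/12)[1*(2)*conj(2) + 1*(2)*conj(2) + 2*(-1)*conj(-1) + 2*(-1)*conj(-1) + 3*(0)*conj(0) + 3*(0)*conj(0)]
      = (1/12)[(4) + (4) + (2) + (2) + (0) + (0)] = 12/12 = 1
Hence the multiplicities are chi_6: 1. Dimension check: dim(chi_6)*dim(chi_1) = 2*1 = 2 and sum (mult * dim) = 1*2 = 2.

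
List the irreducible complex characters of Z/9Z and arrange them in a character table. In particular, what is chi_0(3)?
Character table of Z/9Z (irreps indexed chi_0,...,chi_8 with chi_k(m) = zeta_9^(k*m), zeta_9 = exp(2*pi*i/9)):
  irrep \ class  {0} (size 1)  {1} (size 1)    {2} (size 1)    {3} (size 1)    {4} (size 1)    {5} (size 1)    {6} (size 1)    {7} (size 1)    {8} (size 1)  
  chi_0          1             1               1               1               1               1               1               1               1             
  chi_1          1             exp(2*I*pi/9)   exp(4*I*pi/9)   exp(2*I*pi/3)   exp(8*I*pi/9)   exp(-8*I*pi/9)  exp(-2*I*pi/3)  exp(-4*I*pi/9)  exp(-2*I*pi/9)
  chi_2          1             exp(4*I*pi/9)   exp(8*I*pi/9)   exp(-2*I*pi/3)  exp(-2*I*pi/9)  exp(2*I*pi/9)   exp(2*I*pi/3)   exp(-8*I*pi/9)  exp(-4*I*pi/9)
  chi_3          1             exp(2*I*pi/3)   exp(-2*I*pi/3)  1               exp(2*I*pi/3)   exp(-2*I*pi/3)  1               exp(2*I*pi/3)   exp(-2*I*pi/3)
  chi_4          1             exp(8*I*pi/9)   exp(-2*I*pi/9)  exp(2*I*pi/3)   exp(-4*I*pi/9)  exp(4*I*pi/9)   exp(-2*I*pi/3)  exp(2*I*pi/9)   exp(-8*I*pi/9)
  chi_5          1             exp(-8*I*pi/9)  exp(2*I*pi/9)   exp(-2*I*pi/3)  exp(4*I*pi/9)   exp(-4*I*pi/9)  exp(2*I*pi/3)   exp(-2*I*pi/9)  exp(8*I*pi/9) 
  chi_6          1             exp(-2*I*pi/3)  exp(2*I*pi/3)   1               exp(-2*I*pi/3)  exp(2*I*pi/3)   1               exp(-2*I*pi/3)  exp(2*I*pi/3) 
  chi_7          1             exp(-4*I*pi/9)  exp(-8*I*pi/9)  exp(2*I*pi/3)   exp(2*I*pi/9)   exp(-2*I*pi/9)  exp(-2*I*pi/3)  exp(8*I*pi/9)   exp(4*I*pi/9) 
  chi_8          1             exp(-2*I*pi/9)  exp(-4*I*pi/9)  exp(-2*I*pi/3)  exp(-8*I*pi/9)  exp(8*I*pi/9)   exp(2*I*pi/3)   exp(4*I*pi/9)   exp(2*I*pi/9) 

Spot check: chi_0(3) = zeta_9^(0*3) = zeta_9^0 = 1.

Reasoning: Z/9Z is abelian, so all 9 irreducible complex representations are 1-dimensional. They are given by chi_k(m) = zeta_9^(k*m) for k = 0,...,8. Row orthogonality: sum_m chi_k(m) conj(chi_l(m)) = 9 * [k = l].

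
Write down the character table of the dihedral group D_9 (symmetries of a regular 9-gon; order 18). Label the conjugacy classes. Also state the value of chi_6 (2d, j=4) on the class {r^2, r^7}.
Conjugacy classes: {e} of size 1, {r^1, r^8} of size 2, {r^2, r^7} of size 2, {r^3, r^6} of size 2, {r^4, r^5} of size 2, {s, sr, ..., sr^8} of size 9.
Character table:
  irrep \ class              {e} (size 1)  {r^1, r^8} (size 2)  {r^2, r^7} (size 2)  {r^3, r^6} (size 2)  {r^4, r^5} (size 2)  {s, sr, ..., sr^8} (size 9)
  chi_1 (triv)               1             1                    1                    1                    1                    1                          
  chi_2 (sign: r->1, s->-1)  1             1                    1                    1                    1                    -1                         
  chi_3 (2d, j=1)            2             2*cos(2*pi/9)        2*cos(4*pi/9)        -1                   -2*cos(pi/9)         0                          
  chi_4 (2d, j=2)            2             2*cos(4*pi/9)        -2*cos(pi/9)         -1                   2*cos(2*pi/9)        0                          
  chi_5 (2d, j=3)            2             -1                   -1                   2                    -1                   0                          
  chi_6 (2d, j=4)            2             -2*cos(pi/9)         2*cos(2*pi/9)        -1                   2*cos(4*pi/9)        0                          

Spot check: chi_6 (2d, j=4) on {r^2, r^7} = 2*cos(2*pi/9).

Details: D_9 has order 2*9 = 18 with 6 conjugacy classes, hence 6 irreducibles. Sum of squared dims 1 + 1 + 4 + 4 + 4 + 4 = 18 = |G|. Linear characters come from the abelianisation; the 2-dimensional irreps have character r^k -> 2*cos(2*pi*j*k/9), reflections -> 0.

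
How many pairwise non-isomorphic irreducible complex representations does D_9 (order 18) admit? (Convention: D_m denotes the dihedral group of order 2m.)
6

Argument: The number of irreducible complex representations of a finite group equals its number of conjugacy classes. D_9 has 6 conjugacy classes ((n+3)/2 for n odd), so D_9 (order 18) has exactly 6 irreducible complex representations.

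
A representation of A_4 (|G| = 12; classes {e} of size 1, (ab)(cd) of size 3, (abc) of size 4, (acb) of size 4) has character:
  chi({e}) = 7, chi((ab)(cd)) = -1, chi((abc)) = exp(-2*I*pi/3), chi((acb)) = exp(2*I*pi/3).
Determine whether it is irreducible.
Not irreducible (reducible): <chi, chi> = 5 > 1.

Derivation: <chi, chi> = (1/|G|) sum_C |C| * |chi(C)|^2 = (1/12)[1*|7|^2 + 3*|-1|^2 + 4*|exp(-2*I*pi/3)|^2 + 4*|exp(2*I*pi/3)|^2]
  = (1/12)[(49) + (3) + (4) + (4)] = 60/12 = 5.
(Exp terms are combined using exp(i*s)*conj(exp(i*t)) = exp(i*(s-t)), and sums of them are collapsed using the identity that for every m > 1 the m distinct m-th roots of unity sum to 0, e.g. 1 + exp(2*I*pi/3) + exp(-2*I*pi/3) = 0.)
A character is irreducible iff <chi, chi> = 1, so this representation is reducible.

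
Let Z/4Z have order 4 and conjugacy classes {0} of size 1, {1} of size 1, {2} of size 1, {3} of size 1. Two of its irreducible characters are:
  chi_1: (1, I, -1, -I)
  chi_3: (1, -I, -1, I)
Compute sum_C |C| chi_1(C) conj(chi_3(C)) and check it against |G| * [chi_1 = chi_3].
Sum = 0; so <chi_1, chi_3> = 0 (distinct irreducibles are orthogonal).

Explanation: Compute term by term over conjugacy classes (|C| * chi_1(C) * conj(chi_3(C))):
  1*(1)*conj(1) + 1*(I)*conj(-I) + 1*(-1)*conj(-1) + 1*(-I)*conj(I)
  = (1) + (-1) + (1) + (-1)
  = 0.
(Exp terms are combined using exp(i*s)*conj(exp(i*t)) = exp(i*(s-t)), and sums of them are collapsed using the identity that for every m > 1 the m distinct m-th roots of unity sum to 0, e.g. 1 + exp(2*I*pi/3) + exp(-2*I*pi/3) = 0.)
Dividing by |G| = 4 gives 0/4 = 0, matching the row-orthogonality relation <chi_1, chi_3> = [chi_1 = chi_3].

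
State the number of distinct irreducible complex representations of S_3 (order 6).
3

Argument: The number of irreducible complex representations of a finite group equals its number of conjugacy classes. Conjugacy classes in S_3 correspond to cycle types, i.e. partitions of 3; there are p(3) = 3 of them, so S_3 (order 6) has exactly 3 irreducible complex representations.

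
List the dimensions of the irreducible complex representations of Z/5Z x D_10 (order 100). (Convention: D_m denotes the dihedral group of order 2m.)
Dimensions: 1, 1, 1, 1, 1, 1, 1, 1, 1, 1, 1, 1, 1, 1, 1, 1, 1, 1, 1, 1, 2, 2, 2, 2, 2, 2, 2, 2, 2, 2, 2, 2, 2, 2, 2, 2, 2, 2, 2, 2

Details: There are 40 irreducibles (= number of conjugacy classes). Their dimensions d_i satisfy sum d_i^2 = |G| = 100: 1 + 1 + 1 + 1 + 1 + 1 + 1 + 1 + 1 + 1 + 1 + 1 + 1 + 1 + 1 + 1 + 1 + 1 + 1 + 1 + 4 + 4 + 4 + 4 + 4 + 4 + 4 + 4 + 4 + 4 + 4 + 4 + 4 + 4 + 4 + 4 + 4 + 4 + 4 + 4 = 100. (For the product with Z/5Z: each of the 5 1-dim characters of Z/5Z tensors with each irrep of D_10, giving 5 copies of each D_10-dimension.)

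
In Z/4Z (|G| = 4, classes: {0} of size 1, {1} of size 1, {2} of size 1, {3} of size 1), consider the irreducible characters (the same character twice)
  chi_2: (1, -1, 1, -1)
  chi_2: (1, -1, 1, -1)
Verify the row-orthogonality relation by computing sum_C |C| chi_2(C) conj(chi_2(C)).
Sum = 4 = |G| = 4; so <chi_2, chi_2> = 1 (norm-1 confirms irreducibility).

Solution. Compute term by term over conjugacy classes (|C| * chi_2(C) * conj(chi_2(C))):
  1*(1)*conj(1) + 1*(-1)*conj(-1) + 1*(1)*conj(1) + 1*(-1)*conj(-1)
  = (1) + (1) + (1) + (1)
  = 4.
(Exp terms are combined using exp(i*s)*conj(exp(i*t)) = exp(i*(s-t)), and sums of them are collapsed using the identity that for every m > 1 the m distinct m-th roots of unity sum to 0, e.g. 1 + exp(2*I*pi/3) + exp(-2*I*pi/3) = 0.)
Dividing by |G| = 4 gives 4/4 = 1, matching the row-orthogonality relation <chi_2, chi_2> = [chi_2 = chi_2].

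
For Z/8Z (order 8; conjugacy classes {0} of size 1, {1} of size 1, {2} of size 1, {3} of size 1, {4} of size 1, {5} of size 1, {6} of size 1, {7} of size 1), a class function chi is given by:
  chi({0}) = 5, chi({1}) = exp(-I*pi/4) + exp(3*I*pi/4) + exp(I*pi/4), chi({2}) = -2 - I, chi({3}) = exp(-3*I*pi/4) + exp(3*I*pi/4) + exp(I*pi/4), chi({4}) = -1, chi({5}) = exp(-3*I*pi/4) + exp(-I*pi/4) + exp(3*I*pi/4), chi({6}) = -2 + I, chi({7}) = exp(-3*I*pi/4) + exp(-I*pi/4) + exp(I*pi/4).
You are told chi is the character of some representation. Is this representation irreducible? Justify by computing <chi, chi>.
Not irreducible (reducible): <chi, chi> = 5 > 1.

Solution. <chi, chi> = (1/|G|) sum_C |C| * |chi(C)|^2 = (1/8)[1*|5|^2 + 1*|exp(-I*pi/4) + exp(3*I*pi/4) + exp(I*pi/4)|^2 + 1*|-2 - I|^2 + 1*|exp(-3*I*pi/4) + exp(3*I*pi/4) + exp(I*pi/4)|^2 + 1*|-1|^2 + 1*|exp(-3*I*pi/4) + exp(-I*pi/4) + exp(3*I*pi/4)|^2 + 1*|-2 + I|^2 + 1*|exp(-3*I*pi/4) + exp(-I*pi/4) + exp(I*pi/4)|^2]
  = (1/8)[(25) + (1) + (5) + (1) + (1) + (1) + (5) + (1)] = 40/8 = 5.
(Exp terms are combined using exp(i*s)*conj(exp(i*t)) = exp(i*(s-t)), and sums of them are collapsed using the identity that for every m > 1 the m distinct m-th roots of unity sum to 0, e.g. 1 + exp(2*I*pi/3) + exp(-2*I*pi/3) = 0.)
A character is irreducible iff <chi, chi> = 1, so this representation is reducible.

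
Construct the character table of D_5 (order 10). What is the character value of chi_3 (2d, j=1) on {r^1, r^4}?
Conjugacy classes: {e} of size 1, {r^1, r^4} of size 2, {r^2, r^3} of size 2, {s, sr, ..., sr^4} of size 5.
Character table:
  irrep \ class              {e} (size 1)  {r^1, r^4} (size 2)  {r^2, r^3} (size 2)  {s, sr, ..., sr^4} (size 5)
  chi_1 (triv)               1             1                    1                    1                          
  chi_2 (sign: r->1, s->-1)  1             1                    1                    -1                         
  chi_3 (2d, j=1)            2             -1/2 + sqrt(5)/2     -sqrt(5)/2 - 1/2     0                          
  chi_4 (2d, j=2)            2             -sqrt(5)/2 - 1/2     -1/2 + sqrt(5)/2     0                          

Spot check: chi_3 (2d, j=1) on {r^1, r^4} = -1/2 + sqrt(5)/2.

Argument: D_5 has order 2*5 = 10 with 4 conjugacy classes, hence 4 irreducibles. Sum of squared dims 1 + 1 + 4 + 4 = 10 = |G|. Linear characters come from the abelianisation; the 2-dimensional irreps have character r^k -> 2*cos(2*pi*j*k/5), reflections -> 0.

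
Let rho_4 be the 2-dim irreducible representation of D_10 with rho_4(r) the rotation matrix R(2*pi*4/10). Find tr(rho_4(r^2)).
chi_{rho_4}(r^2) = 2*cos(2*pi*4*2/10) = -1/2 + sqrt(5)/2

Proof sketch: rho_4(r^2) is rotation by angle 2*pi*4*2/10, whose trace is 2*cos(2*pi*4*2/10) = -1/2 + sqrt(5)/2.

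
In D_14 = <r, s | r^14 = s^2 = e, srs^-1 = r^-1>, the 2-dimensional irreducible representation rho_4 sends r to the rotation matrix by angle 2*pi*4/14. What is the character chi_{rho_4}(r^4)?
chi_{rho_4}(r^4) = 2*cos(2*pi*4*4/14) = 2*cos(16*pi/7)

rho_4(r^4) is rotation by angle 2*pi*4*4/14, whose trace is 2*cos(2*pi*4*4/14) = 2*cos(16*pi/7).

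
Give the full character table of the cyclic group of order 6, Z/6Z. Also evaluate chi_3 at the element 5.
Character table of Z/6Z (irreps indexed chi_0,...,chi_5 with chi_k(m) = zeta_6^(k*m), zeta_6 = exp(2*pi*i/6)):
  irrep \ class  {0} (size 1)  {1} (size 1)    {2} (size 1)    {3} (size 1)  {4} (size 1)    {5} (size 1)  
  chi_0          1             1               1               1             1               1             
  chi_1          1             exp(I*pi/3)     exp(2*I*pi/3)   -1            exp(-2*I*pi/3)  exp(-I*pi/3)  
  chi_2          1             exp(2*I*pi/3)   exp(-2*I*pi/3)  1             exp(2*I*pi/3)   exp(-2*I*pi/3)
  chi_3          1             -1              1               -1            1               -1            
  chi_4          1             exp(-2*I*pi/3)  exp(2*I*pi/3)   1             exp(-2*I*pi/3)  exp(2*I*pi/3) 
  chi_5          1             exp(-I*pi/3)    exp(-2*I*pi/3)  -1            exp(2*I*pi/3)   exp(I*pi/3)   

Spot check: chi_3(5) = zeta_6^(3*5) = zeta_6^15 = -1.

Details: Z/6Z is abelian, so all 6 irreducible complex representations are 1-dimensional. They are given by chi_k(m) = zeta_6^(k*m) for k = 0,...,5. Row orthogonality: sum_m chi_k(m) conj(chi_l(m)) = 6 * [k = l].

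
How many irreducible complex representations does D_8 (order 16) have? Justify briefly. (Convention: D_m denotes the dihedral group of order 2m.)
7

Justification: The number of irreducible complex representations of a finite group equals its number of conjugacy classes. D_8 has 7 conjugacy classes (n/2 + 3 for n even), so D_8 (order 16) has exactly 7 irreducible complex representations.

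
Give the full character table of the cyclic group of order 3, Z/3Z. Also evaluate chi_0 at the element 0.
Character table of Z/3Z (irreps indexed chi_0,...,chi_2 with chi_k(m) = zeta_3^(k*m), zeta_3 = exp(2*pi*i/3)):
  irrep \ class  {0} (size 1)  {1} (size 1)    {2} (size 1)  
  chi_0          1             1               1             
  chi_1          1             exp(2*I*pi/3)   exp(-2*I*pi/3)
  chi_2          1             exp(-2*I*pi/3)  exp(2*I*pi/3) 

Spot check: chi_0(0) = zeta_3^(0*0) = zeta_3^0 = 1.

Explanation: Z/3Z is abelian, so all 3 irreducible complex representations are 1-dimensional. They are given by chi_k(m) = zeta_3^(k*m) for k = 0,...,2. Row orthogonality: sum_m chi_k(m) conj(chi_l(m)) = 3 * [k = l].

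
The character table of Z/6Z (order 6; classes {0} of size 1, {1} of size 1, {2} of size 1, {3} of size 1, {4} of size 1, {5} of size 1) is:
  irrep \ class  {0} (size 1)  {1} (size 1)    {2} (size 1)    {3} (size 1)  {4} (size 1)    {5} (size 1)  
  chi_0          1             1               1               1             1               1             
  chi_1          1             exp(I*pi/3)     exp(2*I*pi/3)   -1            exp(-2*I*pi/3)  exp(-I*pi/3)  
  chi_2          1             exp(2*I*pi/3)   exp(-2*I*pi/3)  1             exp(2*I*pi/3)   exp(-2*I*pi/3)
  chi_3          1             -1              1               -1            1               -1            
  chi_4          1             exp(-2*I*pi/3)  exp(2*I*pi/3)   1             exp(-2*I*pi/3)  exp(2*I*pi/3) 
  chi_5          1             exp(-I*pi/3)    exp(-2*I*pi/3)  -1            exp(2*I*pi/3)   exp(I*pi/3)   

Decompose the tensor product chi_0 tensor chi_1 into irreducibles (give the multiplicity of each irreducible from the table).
chi_0 tensor chi_1 = chi_1 (all other irreducibles have multiplicity 0).

The character of a tensor product is the pointwise product (chi_0 * chi_1)(C) = chi_0(C) * chi_1(C):
  {0}: (1)*(1), {1}: (1)*(exp(I*pi/3)), {2}: (1)*(exp(2*I*pi/3)), {3}: (1)*(-1), {4}: (1)*(exp(-2*I*pi/3)), {5}: (1)*(exp(-I*pi/3))
so (chi_0 * chi_1) takes values
  {0} -> 1, {1} -> exp(I*pi/3), {2} -> exp(2*I*pi/3), {3} -> -1, {4} -> exp(-2*I*pi/3), {5} -> exp(-I*pi/3).
Now take the inner product of this character with each irreducible chi from the table, <chi_0*chi_1, chi> = (1/6) sum_C |C| (chi_0*chi_1)(C) conj(chi(C)):
  <chi_0*chi_1, chi_0> = (1/6)[1*(1)*conj(1) + 1*(exp(I*pi/3))*conj(1) + 1*(exp(2*I*pi/3))*conj(1) + 1*(-1)*conj(1) + 1*(exp(-2*I*pi/3))*conj(1) + 1*(exp(-I*pi/3))*conj(1)]
      = (1/6)[(1) + (exp(I*pi/3)) + (exp(2*I*pi/3)) + (-1) + (exp(-2*I*pi/3)) + (exp(-I*pi/3))] = 0/6 = 0
  <chi_0*chi_1, chi_1> = (1/6)[1*(1)*conj(1) + 1*(exp(I*pi/3))*conj(exp(I*pi/3)) + 1*(exp(2*I*pi/3))*conj(exp(2*I*pi/3)) + 1*(-1)*conj(-1) + 1*(exp(-2*I*pi/3))*conj(exp(-2*I*pi/3)) + 1*(exp(-I*pi/3))*conj(exp(-I*pi/3))]
      = (1/6)[(1) + (1) + (1) + (1) + (1) + (1)] = 6/6 = 1
  <chi_0*chi_1, chi_2> = (1/6)[1*(1)*conj(1) + 1*(exp(I*pi/3))*conj(exp(2*I*pi/3)) + 1*(exp(2*I*pi/3))*conj(exp(-2*I*pi/3)) + 1*(-1)*conj(1) + 1*(exp(-2*I*pi/3))*conj(exp(2*I*pi/3)) + 1*(exp(-I*pi/3))*conj(exp(-2*I*pi/3))]
      = (1/6)[(1) + (exp(-I*pi/3)) + (exp(-2*I*pi/3)) + (-1) + (exp(2*I*pi/3)) + (exp(I*pi/3))] = 0/6 = 0
  <chi_0*chi_1, chi_3> = (1/6)[1*(1)*conj(1) + 1*(exp(I*pi/3))*conj(-1) + 1*(exp(2*I*pi/3))*conj(1) + 1*(-1)*conj(-1) + 1*(exp(-2*I*pi/3))*conj(1) + 1*(exp(-I*pi/3))*conj(-1)]
      = (1/6)[(1) + (-exp(I*pi/3)) + (exp(2*I*pi/3)) + (1) + (exp(-2*I*pi/3)) + (-exp(-I*pi/3))] = 0/6 = 0
  <chi_0*chi_1, chi_4> = (1/6)[1*(1)*conj(1) + 1*(exp(I*pi/3))*conj(exp(-2*I*pi/3)) + 1*(exp(2*I*pi/3))*conj(exp(2*I*pi/3)) + 1*(-1)*conj(1) + 1*(exp(-2*I*pi/3))*conj(exp(-2*I*pi/3)) + 1*(exp(-I*pi/3))*conj(exp(2*I*pi/3))]
      = (1/6)[(1) + (-1) + (1) + (-1) + (1) + (-1)] = 0/6 = 0
  <chi_0*chi_1, chi_5> = (1/6)[1*(1)*conj(1) + 1*(exp(I*pi/3))*conj(exp(-I*pi/3)) + 1*(exp(2*I*pi/3))*conj(exp(-2*I*pi/3)) + 1*(-1)*conj(-1) + 1*(exp(-2*I*pi/3))*conj(exp(2*I*pi/3)) + 1*(exp(-I*pi/3))*conj(exp(I*pi/3))]
      = (1/6)[(1) + (exp(2*I*pi/3)) + (exp(-2*I*pi/3)) + (1) + (exp(2*I*pi/3)) + (exp(-2*I*pi/3))] = 0/6 = 0
(Exp terms are combined using exp(i*s)*conj(exp(i*t)) = exp(i*(s-t)), and sums of them are collapsed using the identity that for every m > 1 the m distinct m-th roots of unity sum to 0, e.g. 1 + exp(2*I*pi/3) + exp(-2*I*pi/3) = 0.)
Hence the multiplicities are chi_1: 1. Dimension check: dim(chi_0)*dim(chi_1) = 1*1 = 1 and sum (mult * dim) = 1*1 = 1.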